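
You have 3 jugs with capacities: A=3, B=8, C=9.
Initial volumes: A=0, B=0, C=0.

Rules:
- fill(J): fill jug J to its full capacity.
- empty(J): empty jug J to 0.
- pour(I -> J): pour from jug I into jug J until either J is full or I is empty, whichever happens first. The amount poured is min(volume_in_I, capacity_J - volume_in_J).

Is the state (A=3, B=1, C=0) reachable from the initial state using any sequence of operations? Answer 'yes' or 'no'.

BFS from (A=0, B=0, C=0):
  1. fill(A) -> (A=3 B=0 C=0)
  2. fill(C) -> (A=3 B=0 C=9)
  3. pour(C -> B) -> (A=3 B=8 C=1)
  4. empty(B) -> (A=3 B=0 C=1)
  5. pour(C -> B) -> (A=3 B=1 C=0)
Target reached → yes.

Answer: yes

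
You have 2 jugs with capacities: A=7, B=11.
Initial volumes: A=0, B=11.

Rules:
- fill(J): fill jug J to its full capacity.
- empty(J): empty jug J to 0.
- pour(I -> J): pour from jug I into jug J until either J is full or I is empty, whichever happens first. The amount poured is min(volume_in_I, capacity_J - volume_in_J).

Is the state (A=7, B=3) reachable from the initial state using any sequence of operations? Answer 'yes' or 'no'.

Answer: yes

Derivation:
BFS from (A=0, B=11):
  1. fill(A) -> (A=7 B=11)
  2. empty(B) -> (A=7 B=0)
  3. pour(A -> B) -> (A=0 B=7)
  4. fill(A) -> (A=7 B=7)
  5. pour(A -> B) -> (A=3 B=11)
  6. empty(B) -> (A=3 B=0)
  7. pour(A -> B) -> (A=0 B=3)
  8. fill(A) -> (A=7 B=3)
Target reached → yes.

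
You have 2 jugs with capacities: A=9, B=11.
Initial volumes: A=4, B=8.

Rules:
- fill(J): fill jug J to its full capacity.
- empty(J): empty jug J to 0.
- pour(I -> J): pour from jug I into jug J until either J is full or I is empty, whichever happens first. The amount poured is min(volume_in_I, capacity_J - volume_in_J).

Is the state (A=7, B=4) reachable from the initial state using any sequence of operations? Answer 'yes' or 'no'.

BFS explored all 41 reachable states.
Reachable set includes: (0,0), (0,1), (0,2), (0,3), (0,4), (0,5), (0,6), (0,7), (0,8), (0,9), (0,10), (0,11) ...
Target (A=7, B=4) not in reachable set → no.

Answer: no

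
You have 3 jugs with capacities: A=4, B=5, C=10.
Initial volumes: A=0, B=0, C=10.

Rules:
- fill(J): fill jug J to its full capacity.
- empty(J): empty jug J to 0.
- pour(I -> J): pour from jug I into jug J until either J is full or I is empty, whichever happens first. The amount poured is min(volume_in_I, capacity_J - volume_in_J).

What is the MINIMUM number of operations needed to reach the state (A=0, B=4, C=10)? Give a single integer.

BFS from (A=0, B=0, C=10). One shortest path:
  1. fill(A) -> (A=4 B=0 C=10)
  2. pour(A -> B) -> (A=0 B=4 C=10)
Reached target in 2 moves.

Answer: 2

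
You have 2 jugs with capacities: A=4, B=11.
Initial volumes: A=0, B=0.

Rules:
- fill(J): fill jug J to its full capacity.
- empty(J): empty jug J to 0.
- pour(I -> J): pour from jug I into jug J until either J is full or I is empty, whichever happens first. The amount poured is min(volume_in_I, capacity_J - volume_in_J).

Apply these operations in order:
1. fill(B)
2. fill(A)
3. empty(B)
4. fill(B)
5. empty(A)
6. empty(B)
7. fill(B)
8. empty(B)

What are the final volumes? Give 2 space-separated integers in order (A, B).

Step 1: fill(B) -> (A=0 B=11)
Step 2: fill(A) -> (A=4 B=11)
Step 3: empty(B) -> (A=4 B=0)
Step 4: fill(B) -> (A=4 B=11)
Step 5: empty(A) -> (A=0 B=11)
Step 6: empty(B) -> (A=0 B=0)
Step 7: fill(B) -> (A=0 B=11)
Step 8: empty(B) -> (A=0 B=0)

Answer: 0 0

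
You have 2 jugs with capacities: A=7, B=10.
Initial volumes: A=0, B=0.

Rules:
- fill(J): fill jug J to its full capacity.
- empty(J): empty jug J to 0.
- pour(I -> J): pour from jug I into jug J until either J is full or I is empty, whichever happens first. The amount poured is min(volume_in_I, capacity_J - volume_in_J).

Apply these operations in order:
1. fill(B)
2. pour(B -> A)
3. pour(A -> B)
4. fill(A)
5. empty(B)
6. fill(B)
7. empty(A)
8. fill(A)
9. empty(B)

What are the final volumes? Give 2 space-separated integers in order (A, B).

Answer: 7 0

Derivation:
Step 1: fill(B) -> (A=0 B=10)
Step 2: pour(B -> A) -> (A=7 B=3)
Step 3: pour(A -> B) -> (A=0 B=10)
Step 4: fill(A) -> (A=7 B=10)
Step 5: empty(B) -> (A=7 B=0)
Step 6: fill(B) -> (A=7 B=10)
Step 7: empty(A) -> (A=0 B=10)
Step 8: fill(A) -> (A=7 B=10)
Step 9: empty(B) -> (A=7 B=0)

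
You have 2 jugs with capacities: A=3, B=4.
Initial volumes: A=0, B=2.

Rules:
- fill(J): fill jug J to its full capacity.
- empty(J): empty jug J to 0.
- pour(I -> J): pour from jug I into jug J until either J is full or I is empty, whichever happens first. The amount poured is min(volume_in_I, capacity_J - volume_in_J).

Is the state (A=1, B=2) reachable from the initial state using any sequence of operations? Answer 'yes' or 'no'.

BFS explored all 14 reachable states.
Reachable set includes: (0,0), (0,1), (0,2), (0,3), (0,4), (1,0), (1,4), (2,0), (2,4), (3,0), (3,1), (3,2) ...
Target (A=1, B=2) not in reachable set → no.

Answer: no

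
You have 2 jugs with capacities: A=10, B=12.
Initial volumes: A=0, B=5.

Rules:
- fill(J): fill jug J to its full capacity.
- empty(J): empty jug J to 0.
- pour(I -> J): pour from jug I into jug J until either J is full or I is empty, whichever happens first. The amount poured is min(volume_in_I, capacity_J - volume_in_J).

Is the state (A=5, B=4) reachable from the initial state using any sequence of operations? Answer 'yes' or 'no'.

Answer: no

Derivation:
BFS explored all 44 reachable states.
Reachable set includes: (0,0), (0,1), (0,2), (0,3), (0,4), (0,5), (0,6), (0,7), (0,8), (0,9), (0,10), (0,11) ...
Target (A=5, B=4) not in reachable set → no.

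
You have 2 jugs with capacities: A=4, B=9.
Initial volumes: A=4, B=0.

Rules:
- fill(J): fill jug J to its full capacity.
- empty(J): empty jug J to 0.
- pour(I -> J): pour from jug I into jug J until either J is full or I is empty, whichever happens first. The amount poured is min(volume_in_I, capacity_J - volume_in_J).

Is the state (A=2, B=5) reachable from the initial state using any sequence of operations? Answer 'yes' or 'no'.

Answer: no

Derivation:
BFS explored all 26 reachable states.
Reachable set includes: (0,0), (0,1), (0,2), (0,3), (0,4), (0,5), (0,6), (0,7), (0,8), (0,9), (1,0), (1,9) ...
Target (A=2, B=5) not in reachable set → no.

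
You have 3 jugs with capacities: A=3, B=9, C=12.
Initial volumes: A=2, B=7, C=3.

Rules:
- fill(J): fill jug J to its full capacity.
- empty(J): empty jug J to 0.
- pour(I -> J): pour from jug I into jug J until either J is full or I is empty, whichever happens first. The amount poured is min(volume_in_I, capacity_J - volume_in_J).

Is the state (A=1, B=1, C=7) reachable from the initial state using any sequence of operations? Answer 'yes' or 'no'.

Answer: no

Derivation:
BFS explored all 269 reachable states.
Reachable set includes: (0,0,0), (0,0,1), (0,0,2), (0,0,3), (0,0,4), (0,0,5), (0,0,6), (0,0,7), (0,0,8), (0,0,9), (0,0,10), (0,0,11) ...
Target (A=1, B=1, C=7) not in reachable set → no.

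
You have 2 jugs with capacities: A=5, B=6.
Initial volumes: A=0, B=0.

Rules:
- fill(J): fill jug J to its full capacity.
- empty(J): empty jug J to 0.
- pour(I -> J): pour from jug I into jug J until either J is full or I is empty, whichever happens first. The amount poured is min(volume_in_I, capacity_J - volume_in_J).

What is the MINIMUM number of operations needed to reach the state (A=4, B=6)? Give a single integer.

Answer: 4

Derivation:
BFS from (A=0, B=0). One shortest path:
  1. fill(A) -> (A=5 B=0)
  2. pour(A -> B) -> (A=0 B=5)
  3. fill(A) -> (A=5 B=5)
  4. pour(A -> B) -> (A=4 B=6)
Reached target in 4 moves.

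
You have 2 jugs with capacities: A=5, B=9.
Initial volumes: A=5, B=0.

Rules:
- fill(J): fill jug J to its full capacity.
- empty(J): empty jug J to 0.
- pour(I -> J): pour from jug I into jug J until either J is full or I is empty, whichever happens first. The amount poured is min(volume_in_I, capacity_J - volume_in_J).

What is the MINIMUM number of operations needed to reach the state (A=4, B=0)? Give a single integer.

Answer: 5

Derivation:
BFS from (A=5, B=0). One shortest path:
  1. empty(A) -> (A=0 B=0)
  2. fill(B) -> (A=0 B=9)
  3. pour(B -> A) -> (A=5 B=4)
  4. empty(A) -> (A=0 B=4)
  5. pour(B -> A) -> (A=4 B=0)
Reached target in 5 moves.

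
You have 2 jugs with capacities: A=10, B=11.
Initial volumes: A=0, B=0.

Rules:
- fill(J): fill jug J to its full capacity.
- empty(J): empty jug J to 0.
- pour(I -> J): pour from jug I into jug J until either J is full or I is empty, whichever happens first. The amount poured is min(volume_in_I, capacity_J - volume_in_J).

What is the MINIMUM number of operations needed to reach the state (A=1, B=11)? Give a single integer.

BFS from (A=0, B=0). One shortest path:
  1. fill(B) -> (A=0 B=11)
  2. pour(B -> A) -> (A=10 B=1)
  3. empty(A) -> (A=0 B=1)
  4. pour(B -> A) -> (A=1 B=0)
  5. fill(B) -> (A=1 B=11)
Reached target in 5 moves.

Answer: 5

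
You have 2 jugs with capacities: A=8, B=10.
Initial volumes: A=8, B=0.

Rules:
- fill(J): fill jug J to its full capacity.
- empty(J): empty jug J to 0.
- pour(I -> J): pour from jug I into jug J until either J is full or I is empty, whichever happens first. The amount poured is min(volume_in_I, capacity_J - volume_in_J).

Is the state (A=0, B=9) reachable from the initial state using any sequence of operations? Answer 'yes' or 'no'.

BFS explored all 18 reachable states.
Reachable set includes: (0,0), (0,2), (0,4), (0,6), (0,8), (0,10), (2,0), (2,10), (4,0), (4,10), (6,0), (6,10) ...
Target (A=0, B=9) not in reachable set → no.

Answer: no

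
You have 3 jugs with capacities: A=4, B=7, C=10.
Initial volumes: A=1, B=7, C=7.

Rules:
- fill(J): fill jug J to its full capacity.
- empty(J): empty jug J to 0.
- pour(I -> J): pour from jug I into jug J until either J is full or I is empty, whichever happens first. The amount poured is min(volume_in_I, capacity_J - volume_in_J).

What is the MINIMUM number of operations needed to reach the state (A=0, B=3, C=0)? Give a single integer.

BFS from (A=1, B=7, C=7). One shortest path:
  1. empty(A) -> (A=0 B=7 C=7)
  2. empty(C) -> (A=0 B=7 C=0)
  3. pour(B -> A) -> (A=4 B=3 C=0)
  4. empty(A) -> (A=0 B=3 C=0)
Reached target in 4 moves.

Answer: 4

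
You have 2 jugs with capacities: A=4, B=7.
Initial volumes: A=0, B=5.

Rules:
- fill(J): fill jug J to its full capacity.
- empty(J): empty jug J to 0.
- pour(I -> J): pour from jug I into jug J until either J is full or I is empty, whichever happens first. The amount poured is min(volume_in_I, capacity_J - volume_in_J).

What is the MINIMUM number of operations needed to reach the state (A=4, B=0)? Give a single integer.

BFS from (A=0, B=5). One shortest path:
  1. fill(A) -> (A=4 B=5)
  2. empty(B) -> (A=4 B=0)
Reached target in 2 moves.

Answer: 2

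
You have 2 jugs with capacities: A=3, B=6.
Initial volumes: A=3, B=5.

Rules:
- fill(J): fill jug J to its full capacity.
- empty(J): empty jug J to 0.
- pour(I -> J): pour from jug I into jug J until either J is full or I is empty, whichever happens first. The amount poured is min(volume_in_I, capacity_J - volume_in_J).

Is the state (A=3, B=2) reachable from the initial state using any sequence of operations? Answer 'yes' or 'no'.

Answer: yes

Derivation:
BFS from (A=3, B=5):
  1. empty(A) -> (A=0 B=5)
  2. pour(B -> A) -> (A=3 B=2)
Target reached → yes.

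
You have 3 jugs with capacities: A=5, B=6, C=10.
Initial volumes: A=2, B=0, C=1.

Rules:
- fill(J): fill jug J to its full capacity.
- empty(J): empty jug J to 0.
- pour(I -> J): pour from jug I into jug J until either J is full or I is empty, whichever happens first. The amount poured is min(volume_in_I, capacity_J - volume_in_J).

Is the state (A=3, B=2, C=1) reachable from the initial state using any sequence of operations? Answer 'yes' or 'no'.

BFS explored all 282 reachable states.
Reachable set includes: (0,0,0), (0,0,1), (0,0,2), (0,0,3), (0,0,4), (0,0,5), (0,0,6), (0,0,7), (0,0,8), (0,0,9), (0,0,10), (0,1,0) ...
Target (A=3, B=2, C=1) not in reachable set → no.

Answer: no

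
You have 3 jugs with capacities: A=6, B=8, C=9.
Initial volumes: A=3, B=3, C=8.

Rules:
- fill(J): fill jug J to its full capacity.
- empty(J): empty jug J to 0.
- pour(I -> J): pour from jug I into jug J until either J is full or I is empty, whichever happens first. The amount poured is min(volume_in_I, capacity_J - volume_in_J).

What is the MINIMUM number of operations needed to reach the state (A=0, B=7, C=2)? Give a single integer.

Answer: 6

Derivation:
BFS from (A=3, B=3, C=8). One shortest path:
  1. fill(A) -> (A=6 B=3 C=8)
  2. pour(A -> B) -> (A=1 B=8 C=8)
  3. empty(B) -> (A=1 B=0 C=8)
  4. pour(A -> B) -> (A=0 B=1 C=8)
  5. pour(C -> A) -> (A=6 B=1 C=2)
  6. pour(A -> B) -> (A=0 B=7 C=2)
Reached target in 6 moves.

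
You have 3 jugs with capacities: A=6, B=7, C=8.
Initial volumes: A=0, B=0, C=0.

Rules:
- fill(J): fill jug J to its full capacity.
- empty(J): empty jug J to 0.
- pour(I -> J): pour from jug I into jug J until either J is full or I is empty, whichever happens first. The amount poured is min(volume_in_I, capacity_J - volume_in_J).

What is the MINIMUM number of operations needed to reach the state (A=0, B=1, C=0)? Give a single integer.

BFS from (A=0, B=0, C=0). One shortest path:
  1. fill(B) -> (A=0 B=7 C=0)
  2. pour(B -> A) -> (A=6 B=1 C=0)
  3. empty(A) -> (A=0 B=1 C=0)
Reached target in 3 moves.

Answer: 3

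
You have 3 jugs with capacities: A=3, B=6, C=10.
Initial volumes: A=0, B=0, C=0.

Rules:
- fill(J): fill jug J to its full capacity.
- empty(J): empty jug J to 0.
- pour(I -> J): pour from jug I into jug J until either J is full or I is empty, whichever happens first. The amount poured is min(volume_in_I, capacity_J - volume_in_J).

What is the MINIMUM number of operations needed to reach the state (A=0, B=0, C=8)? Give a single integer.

Answer: 7

Derivation:
BFS from (A=0, B=0, C=0). One shortest path:
  1. fill(C) -> (A=0 B=0 C=10)
  2. pour(C -> B) -> (A=0 B=6 C=4)
  3. empty(B) -> (A=0 B=0 C=4)
  4. pour(C -> B) -> (A=0 B=4 C=0)
  5. fill(C) -> (A=0 B=4 C=10)
  6. pour(C -> B) -> (A=0 B=6 C=8)
  7. empty(B) -> (A=0 B=0 C=8)
Reached target in 7 moves.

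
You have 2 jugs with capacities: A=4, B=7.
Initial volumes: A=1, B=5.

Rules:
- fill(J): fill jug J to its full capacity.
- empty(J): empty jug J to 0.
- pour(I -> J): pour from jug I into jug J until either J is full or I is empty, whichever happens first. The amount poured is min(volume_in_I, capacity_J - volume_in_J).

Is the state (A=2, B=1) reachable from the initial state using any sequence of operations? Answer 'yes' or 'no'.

Answer: no

Derivation:
BFS explored all 23 reachable states.
Reachable set includes: (0,0), (0,1), (0,2), (0,3), (0,4), (0,5), (0,6), (0,7), (1,0), (1,5), (1,7), (2,0) ...
Target (A=2, B=1) not in reachable set → no.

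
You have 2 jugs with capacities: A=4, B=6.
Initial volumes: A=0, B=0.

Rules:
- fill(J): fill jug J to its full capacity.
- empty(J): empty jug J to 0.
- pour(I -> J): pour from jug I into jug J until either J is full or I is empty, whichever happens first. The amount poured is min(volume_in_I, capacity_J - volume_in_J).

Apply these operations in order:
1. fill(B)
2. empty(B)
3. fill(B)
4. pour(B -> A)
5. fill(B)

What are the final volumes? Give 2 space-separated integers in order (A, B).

Step 1: fill(B) -> (A=0 B=6)
Step 2: empty(B) -> (A=0 B=0)
Step 3: fill(B) -> (A=0 B=6)
Step 4: pour(B -> A) -> (A=4 B=2)
Step 5: fill(B) -> (A=4 B=6)

Answer: 4 6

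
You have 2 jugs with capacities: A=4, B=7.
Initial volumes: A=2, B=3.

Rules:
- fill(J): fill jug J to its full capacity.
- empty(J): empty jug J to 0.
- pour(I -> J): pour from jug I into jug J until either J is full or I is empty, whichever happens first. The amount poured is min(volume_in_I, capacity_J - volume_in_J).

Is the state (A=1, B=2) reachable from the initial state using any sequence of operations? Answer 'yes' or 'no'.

BFS explored all 23 reachable states.
Reachable set includes: (0,0), (0,1), (0,2), (0,3), (0,4), (0,5), (0,6), (0,7), (1,0), (1,7), (2,0), (2,3) ...
Target (A=1, B=2) not in reachable set → no.

Answer: no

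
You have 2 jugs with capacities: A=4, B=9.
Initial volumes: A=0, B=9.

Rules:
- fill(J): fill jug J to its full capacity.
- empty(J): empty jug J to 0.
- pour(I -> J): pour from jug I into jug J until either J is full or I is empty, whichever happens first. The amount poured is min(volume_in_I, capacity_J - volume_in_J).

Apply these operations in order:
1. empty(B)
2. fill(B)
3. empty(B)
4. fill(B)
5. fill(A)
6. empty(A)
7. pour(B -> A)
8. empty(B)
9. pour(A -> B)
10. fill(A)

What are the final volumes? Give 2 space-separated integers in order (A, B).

Step 1: empty(B) -> (A=0 B=0)
Step 2: fill(B) -> (A=0 B=9)
Step 3: empty(B) -> (A=0 B=0)
Step 4: fill(B) -> (A=0 B=9)
Step 5: fill(A) -> (A=4 B=9)
Step 6: empty(A) -> (A=0 B=9)
Step 7: pour(B -> A) -> (A=4 B=5)
Step 8: empty(B) -> (A=4 B=0)
Step 9: pour(A -> B) -> (A=0 B=4)
Step 10: fill(A) -> (A=4 B=4)

Answer: 4 4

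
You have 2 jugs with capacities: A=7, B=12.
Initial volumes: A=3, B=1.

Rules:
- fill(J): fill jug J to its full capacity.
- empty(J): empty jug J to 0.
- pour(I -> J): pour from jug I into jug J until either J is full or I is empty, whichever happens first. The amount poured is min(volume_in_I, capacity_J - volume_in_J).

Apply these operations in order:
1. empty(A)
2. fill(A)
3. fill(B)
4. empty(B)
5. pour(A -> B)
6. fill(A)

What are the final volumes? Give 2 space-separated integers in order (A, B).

Step 1: empty(A) -> (A=0 B=1)
Step 2: fill(A) -> (A=7 B=1)
Step 3: fill(B) -> (A=7 B=12)
Step 4: empty(B) -> (A=7 B=0)
Step 5: pour(A -> B) -> (A=0 B=7)
Step 6: fill(A) -> (A=7 B=7)

Answer: 7 7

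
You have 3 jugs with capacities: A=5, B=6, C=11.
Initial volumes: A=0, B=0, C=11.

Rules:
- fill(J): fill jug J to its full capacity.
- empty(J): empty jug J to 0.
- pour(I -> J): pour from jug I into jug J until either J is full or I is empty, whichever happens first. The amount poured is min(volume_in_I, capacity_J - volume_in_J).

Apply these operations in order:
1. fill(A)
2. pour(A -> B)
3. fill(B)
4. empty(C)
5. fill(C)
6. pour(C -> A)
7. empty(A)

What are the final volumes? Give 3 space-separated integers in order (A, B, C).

Answer: 0 6 6

Derivation:
Step 1: fill(A) -> (A=5 B=0 C=11)
Step 2: pour(A -> B) -> (A=0 B=5 C=11)
Step 3: fill(B) -> (A=0 B=6 C=11)
Step 4: empty(C) -> (A=0 B=6 C=0)
Step 5: fill(C) -> (A=0 B=6 C=11)
Step 6: pour(C -> A) -> (A=5 B=6 C=6)
Step 7: empty(A) -> (A=0 B=6 C=6)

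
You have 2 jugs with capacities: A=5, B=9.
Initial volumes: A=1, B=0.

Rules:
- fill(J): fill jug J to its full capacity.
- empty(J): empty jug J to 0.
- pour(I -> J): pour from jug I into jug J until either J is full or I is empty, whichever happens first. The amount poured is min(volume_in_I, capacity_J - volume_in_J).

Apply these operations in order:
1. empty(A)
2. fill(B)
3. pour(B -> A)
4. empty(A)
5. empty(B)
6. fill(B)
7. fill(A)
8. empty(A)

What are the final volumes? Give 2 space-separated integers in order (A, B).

Step 1: empty(A) -> (A=0 B=0)
Step 2: fill(B) -> (A=0 B=9)
Step 3: pour(B -> A) -> (A=5 B=4)
Step 4: empty(A) -> (A=0 B=4)
Step 5: empty(B) -> (A=0 B=0)
Step 6: fill(B) -> (A=0 B=9)
Step 7: fill(A) -> (A=5 B=9)
Step 8: empty(A) -> (A=0 B=9)

Answer: 0 9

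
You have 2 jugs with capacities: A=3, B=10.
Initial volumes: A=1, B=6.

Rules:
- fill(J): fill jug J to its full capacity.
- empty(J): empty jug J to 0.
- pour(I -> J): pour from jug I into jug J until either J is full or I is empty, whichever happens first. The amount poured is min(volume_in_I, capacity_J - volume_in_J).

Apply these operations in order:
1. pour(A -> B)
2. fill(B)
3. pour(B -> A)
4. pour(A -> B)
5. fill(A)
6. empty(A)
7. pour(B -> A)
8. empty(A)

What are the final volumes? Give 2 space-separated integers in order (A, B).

Answer: 0 7

Derivation:
Step 1: pour(A -> B) -> (A=0 B=7)
Step 2: fill(B) -> (A=0 B=10)
Step 3: pour(B -> A) -> (A=3 B=7)
Step 4: pour(A -> B) -> (A=0 B=10)
Step 5: fill(A) -> (A=3 B=10)
Step 6: empty(A) -> (A=0 B=10)
Step 7: pour(B -> A) -> (A=3 B=7)
Step 8: empty(A) -> (A=0 B=7)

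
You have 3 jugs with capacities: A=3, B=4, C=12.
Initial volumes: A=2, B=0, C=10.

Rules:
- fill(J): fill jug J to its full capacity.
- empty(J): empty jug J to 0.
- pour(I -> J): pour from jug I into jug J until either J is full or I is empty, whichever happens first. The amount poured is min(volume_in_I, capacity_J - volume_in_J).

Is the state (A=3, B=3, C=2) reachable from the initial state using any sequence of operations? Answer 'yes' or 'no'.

BFS from (A=2, B=0, C=10):
  1. pour(C -> B) -> (A=2 B=4 C=6)
  2. empty(B) -> (A=2 B=0 C=6)
  3. pour(C -> B) -> (A=2 B=4 C=2)
  4. pour(B -> A) -> (A=3 B=3 C=2)
Target reached → yes.

Answer: yes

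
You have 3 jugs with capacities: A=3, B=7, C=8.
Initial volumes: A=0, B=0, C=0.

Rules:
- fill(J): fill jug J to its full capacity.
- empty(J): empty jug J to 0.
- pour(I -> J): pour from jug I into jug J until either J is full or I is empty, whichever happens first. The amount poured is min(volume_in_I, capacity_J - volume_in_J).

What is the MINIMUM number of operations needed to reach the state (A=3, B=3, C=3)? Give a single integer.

Answer: 5

Derivation:
BFS from (A=0, B=0, C=0). One shortest path:
  1. fill(A) -> (A=3 B=0 C=0)
  2. pour(A -> B) -> (A=0 B=3 C=0)
  3. fill(A) -> (A=3 B=3 C=0)
  4. pour(A -> C) -> (A=0 B=3 C=3)
  5. fill(A) -> (A=3 B=3 C=3)
Reached target in 5 moves.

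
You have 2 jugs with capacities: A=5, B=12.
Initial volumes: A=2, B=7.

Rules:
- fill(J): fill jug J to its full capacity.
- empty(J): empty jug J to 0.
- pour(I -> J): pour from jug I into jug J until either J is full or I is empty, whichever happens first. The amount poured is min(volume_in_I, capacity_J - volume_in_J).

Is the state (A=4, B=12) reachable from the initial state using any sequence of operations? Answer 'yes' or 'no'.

Answer: yes

Derivation:
BFS from (A=2, B=7):
  1. pour(B -> A) -> (A=5 B=4)
  2. empty(A) -> (A=0 B=4)
  3. pour(B -> A) -> (A=4 B=0)
  4. fill(B) -> (A=4 B=12)
Target reached → yes.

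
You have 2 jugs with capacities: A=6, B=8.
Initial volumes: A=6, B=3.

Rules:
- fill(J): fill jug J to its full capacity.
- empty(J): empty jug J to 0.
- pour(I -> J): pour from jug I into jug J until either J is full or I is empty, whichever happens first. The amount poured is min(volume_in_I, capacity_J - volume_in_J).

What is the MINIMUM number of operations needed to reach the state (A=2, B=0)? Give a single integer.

Answer: 5

Derivation:
BFS from (A=6, B=3). One shortest path:
  1. empty(A) -> (A=0 B=3)
  2. fill(B) -> (A=0 B=8)
  3. pour(B -> A) -> (A=6 B=2)
  4. empty(A) -> (A=0 B=2)
  5. pour(B -> A) -> (A=2 B=0)
Reached target in 5 moves.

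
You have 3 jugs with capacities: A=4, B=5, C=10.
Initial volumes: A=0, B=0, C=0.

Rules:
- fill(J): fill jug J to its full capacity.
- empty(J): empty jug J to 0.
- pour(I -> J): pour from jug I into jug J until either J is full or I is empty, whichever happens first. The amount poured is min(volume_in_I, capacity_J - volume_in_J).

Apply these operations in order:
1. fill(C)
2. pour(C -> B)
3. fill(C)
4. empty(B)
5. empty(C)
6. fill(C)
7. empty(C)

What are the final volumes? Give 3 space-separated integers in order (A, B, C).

Answer: 0 0 0

Derivation:
Step 1: fill(C) -> (A=0 B=0 C=10)
Step 2: pour(C -> B) -> (A=0 B=5 C=5)
Step 3: fill(C) -> (A=0 B=5 C=10)
Step 4: empty(B) -> (A=0 B=0 C=10)
Step 5: empty(C) -> (A=0 B=0 C=0)
Step 6: fill(C) -> (A=0 B=0 C=10)
Step 7: empty(C) -> (A=0 B=0 C=0)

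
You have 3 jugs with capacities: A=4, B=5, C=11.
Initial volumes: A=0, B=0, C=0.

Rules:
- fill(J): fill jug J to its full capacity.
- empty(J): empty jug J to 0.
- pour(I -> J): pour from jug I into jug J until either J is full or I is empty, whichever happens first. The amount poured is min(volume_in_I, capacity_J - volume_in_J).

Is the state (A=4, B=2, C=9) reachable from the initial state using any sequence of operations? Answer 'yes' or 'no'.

Answer: yes

Derivation:
BFS from (A=0, B=0, C=0):
  1. fill(B) -> (A=0 B=5 C=0)
  2. pour(B -> A) -> (A=4 B=1 C=0)
  3. pour(A -> C) -> (A=0 B=1 C=4)
  4. pour(B -> A) -> (A=1 B=0 C=4)
  5. fill(B) -> (A=1 B=5 C=4)
  6. pour(B -> C) -> (A=1 B=0 C=9)
  7. fill(B) -> (A=1 B=5 C=9)
  8. pour(B -> A) -> (A=4 B=2 C=9)
Target reached → yes.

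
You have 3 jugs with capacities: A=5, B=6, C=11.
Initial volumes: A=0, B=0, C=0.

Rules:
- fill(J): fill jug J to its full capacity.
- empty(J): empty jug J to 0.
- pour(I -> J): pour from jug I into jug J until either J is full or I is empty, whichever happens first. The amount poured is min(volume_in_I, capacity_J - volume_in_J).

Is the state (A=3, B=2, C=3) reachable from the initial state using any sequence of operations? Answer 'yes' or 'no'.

Answer: no

Derivation:
BFS explored all 304 reachable states.
Reachable set includes: (0,0,0), (0,0,1), (0,0,2), (0,0,3), (0,0,4), (0,0,5), (0,0,6), (0,0,7), (0,0,8), (0,0,9), (0,0,10), (0,0,11) ...
Target (A=3, B=2, C=3) not in reachable set → no.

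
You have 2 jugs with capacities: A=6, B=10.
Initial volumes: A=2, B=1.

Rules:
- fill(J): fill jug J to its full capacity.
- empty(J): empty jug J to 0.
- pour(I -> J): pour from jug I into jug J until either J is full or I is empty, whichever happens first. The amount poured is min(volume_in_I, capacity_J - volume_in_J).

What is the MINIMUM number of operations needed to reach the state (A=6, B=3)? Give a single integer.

Answer: 2

Derivation:
BFS from (A=2, B=1). One shortest path:
  1. pour(A -> B) -> (A=0 B=3)
  2. fill(A) -> (A=6 B=3)
Reached target in 2 moves.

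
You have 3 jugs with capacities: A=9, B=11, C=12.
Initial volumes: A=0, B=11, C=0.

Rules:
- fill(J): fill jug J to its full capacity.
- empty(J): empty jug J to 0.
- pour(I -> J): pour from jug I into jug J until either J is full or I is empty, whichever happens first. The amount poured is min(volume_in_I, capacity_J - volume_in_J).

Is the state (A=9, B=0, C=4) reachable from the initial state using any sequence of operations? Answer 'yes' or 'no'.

Answer: yes

Derivation:
BFS from (A=0, B=11, C=0):
  1. pour(B -> A) -> (A=9 B=2 C=0)
  2. empty(A) -> (A=0 B=2 C=0)
  3. pour(B -> A) -> (A=2 B=0 C=0)
  4. fill(B) -> (A=2 B=11 C=0)
  5. pour(B -> A) -> (A=9 B=4 C=0)
  6. pour(B -> C) -> (A=9 B=0 C=4)
Target reached → yes.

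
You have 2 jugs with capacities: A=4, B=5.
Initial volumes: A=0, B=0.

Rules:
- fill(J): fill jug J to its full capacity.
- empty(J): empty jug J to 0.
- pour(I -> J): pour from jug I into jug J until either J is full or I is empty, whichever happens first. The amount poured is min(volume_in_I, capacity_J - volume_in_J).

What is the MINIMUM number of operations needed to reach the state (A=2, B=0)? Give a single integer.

BFS from (A=0, B=0). One shortest path:
  1. fill(B) -> (A=0 B=5)
  2. pour(B -> A) -> (A=4 B=1)
  3. empty(A) -> (A=0 B=1)
  4. pour(B -> A) -> (A=1 B=0)
  5. fill(B) -> (A=1 B=5)
  6. pour(B -> A) -> (A=4 B=2)
  7. empty(A) -> (A=0 B=2)
  8. pour(B -> A) -> (A=2 B=0)
Reached target in 8 moves.

Answer: 8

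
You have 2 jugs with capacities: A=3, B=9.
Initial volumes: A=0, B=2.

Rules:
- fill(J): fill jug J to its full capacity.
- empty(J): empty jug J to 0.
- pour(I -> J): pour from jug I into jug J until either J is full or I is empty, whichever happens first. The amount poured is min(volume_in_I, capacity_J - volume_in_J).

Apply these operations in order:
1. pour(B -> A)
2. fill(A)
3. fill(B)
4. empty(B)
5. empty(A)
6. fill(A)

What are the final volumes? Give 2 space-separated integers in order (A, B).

Step 1: pour(B -> A) -> (A=2 B=0)
Step 2: fill(A) -> (A=3 B=0)
Step 3: fill(B) -> (A=3 B=9)
Step 4: empty(B) -> (A=3 B=0)
Step 5: empty(A) -> (A=0 B=0)
Step 6: fill(A) -> (A=3 B=0)

Answer: 3 0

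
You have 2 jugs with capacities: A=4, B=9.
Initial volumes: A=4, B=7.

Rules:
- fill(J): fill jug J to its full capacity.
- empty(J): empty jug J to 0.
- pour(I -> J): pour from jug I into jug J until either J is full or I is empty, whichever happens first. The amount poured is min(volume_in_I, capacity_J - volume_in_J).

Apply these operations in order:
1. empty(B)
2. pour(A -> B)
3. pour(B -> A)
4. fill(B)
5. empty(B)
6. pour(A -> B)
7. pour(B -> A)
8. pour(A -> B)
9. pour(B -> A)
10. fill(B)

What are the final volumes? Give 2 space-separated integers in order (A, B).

Step 1: empty(B) -> (A=4 B=0)
Step 2: pour(A -> B) -> (A=0 B=4)
Step 3: pour(B -> A) -> (A=4 B=0)
Step 4: fill(B) -> (A=4 B=9)
Step 5: empty(B) -> (A=4 B=0)
Step 6: pour(A -> B) -> (A=0 B=4)
Step 7: pour(B -> A) -> (A=4 B=0)
Step 8: pour(A -> B) -> (A=0 B=4)
Step 9: pour(B -> A) -> (A=4 B=0)
Step 10: fill(B) -> (A=4 B=9)

Answer: 4 9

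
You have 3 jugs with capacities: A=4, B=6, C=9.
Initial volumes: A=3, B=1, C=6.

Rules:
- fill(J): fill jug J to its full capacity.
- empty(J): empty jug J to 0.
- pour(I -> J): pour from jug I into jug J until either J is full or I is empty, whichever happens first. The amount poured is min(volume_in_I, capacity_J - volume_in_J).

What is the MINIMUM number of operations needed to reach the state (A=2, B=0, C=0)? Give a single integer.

Answer: 4

Derivation:
BFS from (A=3, B=1, C=6). One shortest path:
  1. fill(A) -> (A=4 B=1 C=6)
  2. pour(A -> C) -> (A=1 B=1 C=9)
  3. empty(C) -> (A=1 B=1 C=0)
  4. pour(B -> A) -> (A=2 B=0 C=0)
Reached target in 4 moves.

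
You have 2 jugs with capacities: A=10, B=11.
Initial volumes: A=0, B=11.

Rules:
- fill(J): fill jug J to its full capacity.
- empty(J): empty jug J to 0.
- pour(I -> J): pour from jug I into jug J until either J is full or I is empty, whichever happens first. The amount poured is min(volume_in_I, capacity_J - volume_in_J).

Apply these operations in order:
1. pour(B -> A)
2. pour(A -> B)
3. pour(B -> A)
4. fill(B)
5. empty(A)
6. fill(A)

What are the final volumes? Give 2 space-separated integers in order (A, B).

Step 1: pour(B -> A) -> (A=10 B=1)
Step 2: pour(A -> B) -> (A=0 B=11)
Step 3: pour(B -> A) -> (A=10 B=1)
Step 4: fill(B) -> (A=10 B=11)
Step 5: empty(A) -> (A=0 B=11)
Step 6: fill(A) -> (A=10 B=11)

Answer: 10 11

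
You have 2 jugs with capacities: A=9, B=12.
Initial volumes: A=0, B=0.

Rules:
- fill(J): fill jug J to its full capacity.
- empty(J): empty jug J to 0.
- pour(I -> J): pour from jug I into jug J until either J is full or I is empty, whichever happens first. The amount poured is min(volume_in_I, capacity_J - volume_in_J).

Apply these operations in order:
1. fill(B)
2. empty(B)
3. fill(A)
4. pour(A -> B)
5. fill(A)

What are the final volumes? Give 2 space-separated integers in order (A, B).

Step 1: fill(B) -> (A=0 B=12)
Step 2: empty(B) -> (A=0 B=0)
Step 3: fill(A) -> (A=9 B=0)
Step 4: pour(A -> B) -> (A=0 B=9)
Step 5: fill(A) -> (A=9 B=9)

Answer: 9 9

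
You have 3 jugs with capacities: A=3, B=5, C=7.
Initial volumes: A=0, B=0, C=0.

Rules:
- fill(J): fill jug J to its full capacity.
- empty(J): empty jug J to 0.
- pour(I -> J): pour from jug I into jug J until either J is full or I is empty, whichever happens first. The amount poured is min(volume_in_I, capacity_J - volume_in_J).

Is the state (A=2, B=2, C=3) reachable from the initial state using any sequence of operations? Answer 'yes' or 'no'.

Answer: no

Derivation:
BFS explored all 144 reachable states.
Reachable set includes: (0,0,0), (0,0,1), (0,0,2), (0,0,3), (0,0,4), (0,0,5), (0,0,6), (0,0,7), (0,1,0), (0,1,1), (0,1,2), (0,1,3) ...
Target (A=2, B=2, C=3) not in reachable set → no.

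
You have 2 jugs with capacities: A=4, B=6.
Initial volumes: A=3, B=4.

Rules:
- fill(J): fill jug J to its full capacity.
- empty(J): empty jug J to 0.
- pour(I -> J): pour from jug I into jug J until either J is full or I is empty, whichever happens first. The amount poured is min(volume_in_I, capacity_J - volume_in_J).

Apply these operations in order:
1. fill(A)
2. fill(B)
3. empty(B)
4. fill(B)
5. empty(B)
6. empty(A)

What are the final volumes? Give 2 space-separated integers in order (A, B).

Answer: 0 0

Derivation:
Step 1: fill(A) -> (A=4 B=4)
Step 2: fill(B) -> (A=4 B=6)
Step 3: empty(B) -> (A=4 B=0)
Step 4: fill(B) -> (A=4 B=6)
Step 5: empty(B) -> (A=4 B=0)
Step 6: empty(A) -> (A=0 B=0)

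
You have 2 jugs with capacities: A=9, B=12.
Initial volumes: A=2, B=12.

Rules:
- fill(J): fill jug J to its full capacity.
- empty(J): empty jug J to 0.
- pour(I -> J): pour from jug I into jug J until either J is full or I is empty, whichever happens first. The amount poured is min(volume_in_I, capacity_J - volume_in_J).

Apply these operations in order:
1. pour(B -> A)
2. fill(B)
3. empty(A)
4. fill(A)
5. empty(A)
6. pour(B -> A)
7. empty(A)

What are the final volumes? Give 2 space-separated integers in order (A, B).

Step 1: pour(B -> A) -> (A=9 B=5)
Step 2: fill(B) -> (A=9 B=12)
Step 3: empty(A) -> (A=0 B=12)
Step 4: fill(A) -> (A=9 B=12)
Step 5: empty(A) -> (A=0 B=12)
Step 6: pour(B -> A) -> (A=9 B=3)
Step 7: empty(A) -> (A=0 B=3)

Answer: 0 3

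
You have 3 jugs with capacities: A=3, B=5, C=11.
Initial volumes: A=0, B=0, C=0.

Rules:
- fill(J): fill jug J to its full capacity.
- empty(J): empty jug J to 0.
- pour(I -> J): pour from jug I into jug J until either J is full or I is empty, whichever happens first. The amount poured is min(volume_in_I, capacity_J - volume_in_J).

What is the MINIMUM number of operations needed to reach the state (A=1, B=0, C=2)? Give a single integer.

BFS from (A=0, B=0, C=0). One shortest path:
  1. fill(A) -> (A=3 B=0 C=0)
  2. fill(B) -> (A=3 B=5 C=0)
  3. pour(B -> C) -> (A=3 B=0 C=5)
  4. pour(A -> B) -> (A=0 B=3 C=5)
  5. pour(C -> A) -> (A=3 B=3 C=2)
  6. pour(A -> B) -> (A=1 B=5 C=2)
  7. empty(B) -> (A=1 B=0 C=2)
Reached target in 7 moves.

Answer: 7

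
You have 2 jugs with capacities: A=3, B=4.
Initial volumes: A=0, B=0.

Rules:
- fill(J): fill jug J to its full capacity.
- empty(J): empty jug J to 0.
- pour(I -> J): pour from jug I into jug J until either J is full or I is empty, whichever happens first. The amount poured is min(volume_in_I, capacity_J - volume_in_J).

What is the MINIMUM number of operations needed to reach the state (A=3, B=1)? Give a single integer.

Answer: 2

Derivation:
BFS from (A=0, B=0). One shortest path:
  1. fill(B) -> (A=0 B=4)
  2. pour(B -> A) -> (A=3 B=1)
Reached target in 2 moves.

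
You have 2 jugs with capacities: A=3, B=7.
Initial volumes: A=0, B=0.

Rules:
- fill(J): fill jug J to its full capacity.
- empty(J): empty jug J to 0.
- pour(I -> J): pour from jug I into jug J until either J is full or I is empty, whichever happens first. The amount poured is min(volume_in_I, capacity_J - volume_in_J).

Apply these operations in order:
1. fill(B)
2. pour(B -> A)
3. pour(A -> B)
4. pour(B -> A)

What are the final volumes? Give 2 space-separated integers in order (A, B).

Step 1: fill(B) -> (A=0 B=7)
Step 2: pour(B -> A) -> (A=3 B=4)
Step 3: pour(A -> B) -> (A=0 B=7)
Step 4: pour(B -> A) -> (A=3 B=4)

Answer: 3 4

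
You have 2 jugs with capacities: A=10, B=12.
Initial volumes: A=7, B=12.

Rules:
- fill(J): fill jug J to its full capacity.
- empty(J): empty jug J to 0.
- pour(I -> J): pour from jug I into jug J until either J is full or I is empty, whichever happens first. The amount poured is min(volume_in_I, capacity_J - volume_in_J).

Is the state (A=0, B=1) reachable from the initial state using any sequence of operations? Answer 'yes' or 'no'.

BFS from (A=7, B=12):
  1. pour(B -> A) -> (A=10 B=9)
  2. empty(A) -> (A=0 B=9)
  3. pour(B -> A) -> (A=9 B=0)
  4. fill(B) -> (A=9 B=12)
  5. pour(B -> A) -> (A=10 B=11)
  6. empty(A) -> (A=0 B=11)
  7. pour(B -> A) -> (A=10 B=1)
  8. empty(A) -> (A=0 B=1)
Target reached → yes.

Answer: yes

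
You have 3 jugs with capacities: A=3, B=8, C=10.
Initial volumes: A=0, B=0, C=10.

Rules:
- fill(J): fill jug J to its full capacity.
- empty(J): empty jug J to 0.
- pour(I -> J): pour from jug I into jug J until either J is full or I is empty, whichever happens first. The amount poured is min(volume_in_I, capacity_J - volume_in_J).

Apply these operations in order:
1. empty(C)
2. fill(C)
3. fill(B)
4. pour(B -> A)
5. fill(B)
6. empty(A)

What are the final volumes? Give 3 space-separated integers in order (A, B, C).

Answer: 0 8 10

Derivation:
Step 1: empty(C) -> (A=0 B=0 C=0)
Step 2: fill(C) -> (A=0 B=0 C=10)
Step 3: fill(B) -> (A=0 B=8 C=10)
Step 4: pour(B -> A) -> (A=3 B=5 C=10)
Step 5: fill(B) -> (A=3 B=8 C=10)
Step 6: empty(A) -> (A=0 B=8 C=10)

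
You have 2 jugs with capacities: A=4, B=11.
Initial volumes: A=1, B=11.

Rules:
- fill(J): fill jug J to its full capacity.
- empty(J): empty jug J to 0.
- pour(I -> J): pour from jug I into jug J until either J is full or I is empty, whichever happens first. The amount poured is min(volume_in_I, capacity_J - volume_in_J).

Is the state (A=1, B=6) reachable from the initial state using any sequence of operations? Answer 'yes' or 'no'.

BFS explored all 30 reachable states.
Reachable set includes: (0,0), (0,1), (0,2), (0,3), (0,4), (0,5), (0,6), (0,7), (0,8), (0,9), (0,10), (0,11) ...
Target (A=1, B=6) not in reachable set → no.

Answer: no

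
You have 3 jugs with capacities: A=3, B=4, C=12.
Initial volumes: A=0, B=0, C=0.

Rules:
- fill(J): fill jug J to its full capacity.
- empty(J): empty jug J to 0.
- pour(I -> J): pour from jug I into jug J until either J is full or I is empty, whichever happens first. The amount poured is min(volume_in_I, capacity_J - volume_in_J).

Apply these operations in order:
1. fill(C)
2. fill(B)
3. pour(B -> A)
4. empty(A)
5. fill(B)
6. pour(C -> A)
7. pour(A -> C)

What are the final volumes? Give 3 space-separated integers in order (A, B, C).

Step 1: fill(C) -> (A=0 B=0 C=12)
Step 2: fill(B) -> (A=0 B=4 C=12)
Step 3: pour(B -> A) -> (A=3 B=1 C=12)
Step 4: empty(A) -> (A=0 B=1 C=12)
Step 5: fill(B) -> (A=0 B=4 C=12)
Step 6: pour(C -> A) -> (A=3 B=4 C=9)
Step 7: pour(A -> C) -> (A=0 B=4 C=12)

Answer: 0 4 12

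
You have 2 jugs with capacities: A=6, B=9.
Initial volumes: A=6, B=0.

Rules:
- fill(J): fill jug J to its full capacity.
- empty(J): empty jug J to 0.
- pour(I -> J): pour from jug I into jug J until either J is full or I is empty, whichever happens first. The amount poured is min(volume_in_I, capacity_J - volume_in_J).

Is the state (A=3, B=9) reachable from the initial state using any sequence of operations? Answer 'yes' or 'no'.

Answer: yes

Derivation:
BFS from (A=6, B=0):
  1. pour(A -> B) -> (A=0 B=6)
  2. fill(A) -> (A=6 B=6)
  3. pour(A -> B) -> (A=3 B=9)
Target reached → yes.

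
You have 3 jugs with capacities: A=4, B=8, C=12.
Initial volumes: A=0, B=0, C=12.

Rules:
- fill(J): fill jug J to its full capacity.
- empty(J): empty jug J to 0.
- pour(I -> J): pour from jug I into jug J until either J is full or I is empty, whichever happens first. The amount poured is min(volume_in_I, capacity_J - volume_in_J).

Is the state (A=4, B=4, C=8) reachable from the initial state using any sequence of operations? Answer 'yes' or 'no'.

Answer: yes

Derivation:
BFS from (A=0, B=0, C=12):
  1. fill(A) -> (A=4 B=0 C=12)
  2. pour(A -> B) -> (A=0 B=4 C=12)
  3. pour(C -> A) -> (A=4 B=4 C=8)
Target reached → yes.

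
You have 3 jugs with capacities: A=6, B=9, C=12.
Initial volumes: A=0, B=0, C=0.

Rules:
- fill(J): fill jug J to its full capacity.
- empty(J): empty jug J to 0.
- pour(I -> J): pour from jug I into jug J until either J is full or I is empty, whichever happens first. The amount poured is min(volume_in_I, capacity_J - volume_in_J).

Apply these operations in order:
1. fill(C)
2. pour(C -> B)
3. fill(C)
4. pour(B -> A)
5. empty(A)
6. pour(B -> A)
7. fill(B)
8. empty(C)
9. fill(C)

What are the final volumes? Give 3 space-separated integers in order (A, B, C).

Answer: 3 9 12

Derivation:
Step 1: fill(C) -> (A=0 B=0 C=12)
Step 2: pour(C -> B) -> (A=0 B=9 C=3)
Step 3: fill(C) -> (A=0 B=9 C=12)
Step 4: pour(B -> A) -> (A=6 B=3 C=12)
Step 5: empty(A) -> (A=0 B=3 C=12)
Step 6: pour(B -> A) -> (A=3 B=0 C=12)
Step 7: fill(B) -> (A=3 B=9 C=12)
Step 8: empty(C) -> (A=3 B=9 C=0)
Step 9: fill(C) -> (A=3 B=9 C=12)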